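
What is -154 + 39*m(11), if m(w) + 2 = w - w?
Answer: -232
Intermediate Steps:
m(w) = -2 (m(w) = -2 + (w - w) = -2 + 0 = -2)
-154 + 39*m(11) = -154 + 39*(-2) = -154 - 78 = -232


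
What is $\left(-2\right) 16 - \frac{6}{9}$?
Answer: $- \frac{98}{3} \approx -32.667$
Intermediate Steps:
$\left(-2\right) 16 - \frac{6}{9} = -32 - \frac{2}{3} = - \frac{98}{3}$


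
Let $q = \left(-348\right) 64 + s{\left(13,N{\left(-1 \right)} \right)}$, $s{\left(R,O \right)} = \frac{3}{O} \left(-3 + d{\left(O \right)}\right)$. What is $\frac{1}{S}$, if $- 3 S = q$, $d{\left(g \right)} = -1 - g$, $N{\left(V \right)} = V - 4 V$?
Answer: $\frac{3}{22279} \approx 0.00013466$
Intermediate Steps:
$N{\left(V \right)} = - 3 V$
$s{\left(R,O \right)} = \frac{3 \left(-4 - O\right)}{O}$ ($s{\left(R,O \right)} = \frac{3}{O} \left(-3 - \left(1 + O\right)\right) = \frac{3}{O} \left(-4 - O\right) = \frac{3 \left(-4 - O\right)}{O}$)
$q = -22279$ ($q = \left(-348\right) 64 - \left(3 + \frac{12}{\left(-3\right) \left(-1\right)}\right) = -22272 - \left(3 + \frac{12}{3}\right) = -22272 - 7 = -22279$)
$S = \frac{22279}{3}$ ($S = \left(- \frac{1}{3}\right) \left(-22279\right) = \frac{22279}{3} \approx 7426.3$)
$\frac{1}{S} = \frac{1}{\frac{22279}{3}} = \frac{3}{22279}$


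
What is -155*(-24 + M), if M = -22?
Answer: 7130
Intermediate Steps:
-155*(-24 + M) = -155*(-24 - 22) = -155*(-46) = 7130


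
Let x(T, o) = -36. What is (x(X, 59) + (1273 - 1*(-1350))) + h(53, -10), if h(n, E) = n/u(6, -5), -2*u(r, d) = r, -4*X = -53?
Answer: 7708/3 ≈ 2569.3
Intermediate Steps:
X = 53/4 (X = -¼*(-53) = 53/4 ≈ 13.250)
u(r, d) = -r/2
h(n, E) = -n/3 (h(n, E) = n/((-½*6)) = n/(-3) = n*(-⅓) = -n/3)
(x(X, 59) + (1273 - 1*(-1350))) + h(53, -10) = (-36 + (1273 - 1*(-1350))) - ⅓*53 = (-36 + (1273 + 1350)) - 53/3 = (-36 + 2623) - 53/3 = 2587 - 53/3 = 7708/3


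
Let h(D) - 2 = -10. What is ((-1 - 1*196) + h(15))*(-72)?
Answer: 14760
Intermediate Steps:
h(D) = -8 (h(D) = 2 - 10 = -8)
((-1 - 1*196) + h(15))*(-72) = ((-1 - 1*196) - 8)*(-72) = ((-1 - 196) - 8)*(-72) = (-197 - 8)*(-72) = -205*(-72) = 14760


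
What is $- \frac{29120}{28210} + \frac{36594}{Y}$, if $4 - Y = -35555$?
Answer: $- \frac{386}{122481} \approx -0.0031515$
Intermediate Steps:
$Y = 35559$ ($Y = 4 - -35555 = 4 + 35555 = 35559$)
$- \frac{29120}{28210} + \frac{36594}{Y} = - \frac{29120}{28210} + \frac{36594}{35559} = \left(-29120\right) \frac{1}{28210} + 36594 \cdot \frac{1}{35559} = - \frac{32}{31} + \frac{4066}{3951} = - \frac{386}{122481}$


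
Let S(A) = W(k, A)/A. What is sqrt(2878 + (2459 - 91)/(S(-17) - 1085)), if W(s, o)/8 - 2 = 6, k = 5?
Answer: 3*sqrt(109467667646)/18509 ≈ 53.627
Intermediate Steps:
W(s, o) = 64 (W(s, o) = 16 + 8*6 = 16 + 48 = 64)
S(A) = 64/A
sqrt(2878 + (2459 - 91)/(S(-17) - 1085)) = sqrt(2878 + (2459 - 91)/(64/(-17) - 1085)) = sqrt(2878 + 2368/(64*(-1/17) - 1085)) = sqrt(2878 + 2368/(-64/17 - 1085)) = sqrt(2878 + 2368/(-18509/17)) = sqrt(2878 + 2368*(-17/18509)) = sqrt(2878 - 40256/18509) = sqrt(53228646/18509) = 3*sqrt(109467667646)/18509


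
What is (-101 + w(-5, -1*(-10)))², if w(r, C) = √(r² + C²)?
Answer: 10326 - 1010*√5 ≈ 8067.6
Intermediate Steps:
w(r, C) = √(C² + r²)
(-101 + w(-5, -1*(-10)))² = (-101 + √((-1*(-10))² + (-5)²))² = (-101 + √(10² + 25))² = (-101 + √(100 + 25))² = (-101 + √125)² = (-101 + 5*√5)²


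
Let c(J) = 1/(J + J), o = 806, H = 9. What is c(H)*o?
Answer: 403/9 ≈ 44.778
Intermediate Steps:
c(J) = 1/(2*J)
c(H)*o = ((1/2)/9)*806 = ((1/2)*(1/9))*806 = (1/18)*806 = 403/9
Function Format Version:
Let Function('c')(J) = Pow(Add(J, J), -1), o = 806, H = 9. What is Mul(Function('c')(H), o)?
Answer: Rational(403, 9) ≈ 44.778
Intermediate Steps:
Function('c')(J) = Mul(Rational(1, 2), Pow(J, -1)) (Function('c')(J) = Pow(Mul(2, J), -1) = Mul(Rational(1, 2), Pow(J, -1)))
Mul(Function('c')(H), o) = Mul(Mul(Rational(1, 2), Pow(9, -1)), 806) = Mul(Mul(Rational(1, 2), Rational(1, 9)), 806) = Mul(Rational(1, 18), 806) = Rational(403, 9)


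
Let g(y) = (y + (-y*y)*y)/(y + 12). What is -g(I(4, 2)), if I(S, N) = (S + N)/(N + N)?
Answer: 5/36 ≈ 0.13889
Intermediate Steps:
I(S, N) = (N + S)/(2*N) (I(S, N) = (N + S)/((2*N)) = (N + S)*(1/(2*N)) = (N + S)/(2*N))
g(y) = (y - y**3)/(12 + y) (g(y) = (y + (-y**2)*y)/(12 + y) = (y - y**3)/(12 + y))
-g(I(4, 2)) = -((1/2)*(2 + 4)/2 - ((1/2)*(2 + 4)/2)**3)/(12 + (1/2)*(2 + 4)/2) = -((1/2)*(1/2)*6 - ((1/2)*(1/2)*6)**3)/(12 + (1/2)*(1/2)*6) = -(3/2 - (3/2)**3)/(12 + 3/2) = -(3/2 - 1*27/8)/27/2 = -2*(3/2 - 27/8)/27 = -2*(-15)/(27*8) = -1*(-5/36) = 5/36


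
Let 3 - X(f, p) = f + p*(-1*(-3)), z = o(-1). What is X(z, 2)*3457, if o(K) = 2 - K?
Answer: -20742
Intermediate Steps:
z = 3 (z = 2 - 1*(-1) = 2 + 1 = 3)
X(f, p) = 3 - f - 3*p (X(f, p) = 3 - (f + p*(-1*(-3))) = 3 - (f + p*3) = 3 - (f + 3*p) = 3 + (-f - 3*p) = 3 - f - 3*p)
X(z, 2)*3457 = (3 - 1*3 - 3*2)*3457 = (3 - 3 - 6)*3457 = -6*3457 = -20742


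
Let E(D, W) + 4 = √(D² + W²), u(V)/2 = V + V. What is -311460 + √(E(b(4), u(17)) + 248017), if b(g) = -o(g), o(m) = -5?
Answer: -311460 + √(248013 + √4649) ≈ -3.1096e+5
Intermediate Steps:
u(V) = 4*V (u(V) = 2*(V + V) = 2*(2*V) = 4*V)
b(g) = 5 (b(g) = -1*(-5) = 5)
E(D, W) = -4 + √(D² + W²)
-311460 + √(E(b(4), u(17)) + 248017) = -311460 + √((-4 + √(5² + (4*17)²)) + 248017) = -311460 + √((-4 + √(25 + 68²)) + 248017) = -311460 + √((-4 + √(25 + 4624)) + 248017) = -311460 + √((-4 + √4649) + 248017) = -311460 + √(248013 + √4649)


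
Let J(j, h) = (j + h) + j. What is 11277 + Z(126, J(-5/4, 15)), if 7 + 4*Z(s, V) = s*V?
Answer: 11669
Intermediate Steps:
J(j, h) = h + 2*j (J(j, h) = (h + j) + j = h + 2*j)
Z(s, V) = -7/4 + V*s/4 (Z(s, V) = -7/4 + (s*V)/4 = -7/4 + (V*s)/4 = -7/4 + V*s/4)
11277 + Z(126, J(-5/4, 15)) = 11277 + (-7/4 + (¼)*(15 + 2*(-5/4))*126) = 11277 + (-7/4 + (¼)*(15 - 5/2)*126) = 11277 + (-7/4 + (¼)*(25/2)*126) = 11277 + (-7/4 + 1575/4) = 11277 + 392 = 11669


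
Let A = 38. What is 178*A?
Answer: 6764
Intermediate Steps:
178*A = 178*38 = 6764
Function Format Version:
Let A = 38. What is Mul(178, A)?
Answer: 6764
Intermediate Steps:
Mul(178, A) = Mul(178, 38) = 6764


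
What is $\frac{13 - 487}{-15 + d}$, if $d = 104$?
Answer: $- \frac{474}{89} \approx -5.3258$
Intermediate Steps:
$\frac{13 - 487}{-15 + d} = \frac{13 - 487}{-15 + 104} = - \frac{474}{89}$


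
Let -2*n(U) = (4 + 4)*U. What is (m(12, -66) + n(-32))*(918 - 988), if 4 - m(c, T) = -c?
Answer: -10080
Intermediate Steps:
m(c, T) = 4 + c (m(c, T) = 4 - (-1)*c = 4 + c)
n(U) = -4*U (n(U) = -(4 + 4)*U/2 = -4*U)
(m(12, -66) + n(-32))*(918 - 988) = ((4 + 12) - 4*(-32))*(918 - 988) = (16 + 128)*(-70) = 144*(-70) = -10080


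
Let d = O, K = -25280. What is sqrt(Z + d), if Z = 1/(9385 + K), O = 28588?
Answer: 59*sqrt(7179645)/935 ≈ 169.08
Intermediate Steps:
d = 28588
Z = -1/15895 (Z = 1/(9385 - 25280) = 1/(-15895) = -1/15895 ≈ -6.2913e-5)
sqrt(Z + d) = sqrt(-1/15895 + 28588) = sqrt(454406259/15895) = 59*sqrt(7179645)/935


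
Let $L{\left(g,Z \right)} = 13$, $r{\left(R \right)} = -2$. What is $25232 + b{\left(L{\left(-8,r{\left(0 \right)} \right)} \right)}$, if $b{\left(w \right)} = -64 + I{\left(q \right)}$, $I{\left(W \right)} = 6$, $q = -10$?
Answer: $25174$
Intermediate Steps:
$b{\left(w \right)} = -58$ ($b{\left(w \right)} = -64 + 6 = -58$)
$25232 + b{\left(L{\left(-8,r{\left(0 \right)} \right)} \right)} = 25232 - 58 = 25174$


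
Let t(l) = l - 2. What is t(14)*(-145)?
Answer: -1740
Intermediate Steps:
t(l) = -2 + l
t(14)*(-145) = (-2 + 14)*(-145) = 12*(-145) = -1740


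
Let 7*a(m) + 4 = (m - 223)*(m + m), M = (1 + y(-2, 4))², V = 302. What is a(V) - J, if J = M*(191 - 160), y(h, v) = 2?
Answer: 6537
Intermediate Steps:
M = 9 (M = (1 + 2)² = 3² = 9)
a(m) = -4/7 + 2*m*(-223 + m)/7 (a(m) = -4/7 + ((m - 223)*(m + m))/7 = -4/7 + ((-223 + m)*(2*m))/7 = -4/7 + (2*m*(-223 + m))/7 = -4/7 + 2*m*(-223 + m)/7)
J = 279 (J = 9*(191 - 160) = 9*31 = 279)
a(V) - J = (-4/7 - 446/7*302 + (2/7)*302²) - 1*279 = (-4/7 - 134692/7 + (2/7)*91204) - 279 = (-4/7 - 134692/7 + 182408/7) - 279 = 6816 - 279 = 6537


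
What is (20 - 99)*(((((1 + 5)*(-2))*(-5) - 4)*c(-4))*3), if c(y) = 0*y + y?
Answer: 53088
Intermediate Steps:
c(y) = y (c(y) = 0 + y = y)
(20 - 99)*(((((1 + 5)*(-2))*(-5) - 4)*c(-4))*3) = (20 - 99)*(((((1 + 5)*(-2))*(-5) - 4)*(-4))*3) = -79*((6*(-2))*(-5) - 4)*(-4)*3 = -79*(-12*(-5) - 4)*(-4)*3 = -79*(60 - 4)*(-4)*3 = -79*56*(-4)*3 = -(-17696)*3 = -79*(-672) = 53088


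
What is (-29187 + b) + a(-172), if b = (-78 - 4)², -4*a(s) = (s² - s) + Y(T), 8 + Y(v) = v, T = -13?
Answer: -119587/4 ≈ -29897.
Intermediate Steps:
Y(v) = -8 + v
a(s) = 21/4 - s²/4 + s/4 (a(s) = -((s² - s) + (-8 - 13))/4 = -((s² - s) - 21)/4 = -(-21 + s² - s)/4 = 21/4 - s²/4 + s/4)
b = 6724 (b = (-82)² = 6724)
(-29187 + b) + a(-172) = (-29187 + 6724) + (21/4 - ¼*(-172)² + (¼)*(-172)) = -22463 + (21/4 - ¼*29584 - 43) = -22463 + (21/4 - 7396 - 43) = -22463 - 29735/4 = -119587/4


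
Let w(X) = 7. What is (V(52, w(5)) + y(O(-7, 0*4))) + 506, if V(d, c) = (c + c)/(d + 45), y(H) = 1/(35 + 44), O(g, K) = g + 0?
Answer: 3878681/7663 ≈ 506.16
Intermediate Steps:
O(g, K) = g
y(H) = 1/79
V(d, c) = 2*c/(45 + d) (V(d, c) = (2*c)/(45 + d) = 2*c/(45 + d))
(V(52, w(5)) + y(O(-7, 0*4))) + 506 = (2*7/(45 + 52) + 1/79) + 506 = (2*7/97 + 1/79) + 506 = (2*7*(1/97) + 1/79) + 506 = (14/97 + 1/79) + 506 = 1203/7663 + 506 = 3878681/7663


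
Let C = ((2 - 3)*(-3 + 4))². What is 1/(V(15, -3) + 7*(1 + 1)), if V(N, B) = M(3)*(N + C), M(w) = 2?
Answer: 1/46 ≈ 0.021739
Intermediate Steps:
C = 1 (C = (-1*1)² = (-1)² = 1)
V(N, B) = 2 + 2*N (V(N, B) = 2*(N + 1) = 2*(1 + N) = 2 + 2*N)
1/(V(15, -3) + 7*(1 + 1)) = 1/((2 + 2*15) + 7*(1 + 1)) = 1/((2 + 30) + 7*2) = 1/(32 + 14) = 1/46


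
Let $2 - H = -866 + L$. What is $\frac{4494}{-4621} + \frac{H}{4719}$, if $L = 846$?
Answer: $- \frac{1918684}{1982409} \approx -0.96785$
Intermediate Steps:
$H = 22$ ($H = 2 - \left(-866 + 846\right) = 2 - -20 = 2 + 20 = 22$)
$\frac{4494}{-4621} + \frac{H}{4719} = \frac{4494}{-4621} + \frac{22}{4719} = 4494 \left(- \frac{1}{4621}\right) + 22 \cdot \frac{1}{4719} = - \frac{4494}{4621} + \frac{2}{429} = - \frac{1918684}{1982409}$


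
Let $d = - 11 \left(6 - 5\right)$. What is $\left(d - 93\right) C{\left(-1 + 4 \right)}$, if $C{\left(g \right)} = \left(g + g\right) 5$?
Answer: $-3120$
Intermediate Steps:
$C{\left(g \right)} = 10 g$ ($C{\left(g \right)} = 2 g 5 = 10 g$)
$d = -11$ ($d = \left(-11\right) 1 = -11$)
$\left(d - 93\right) C{\left(-1 + 4 \right)} = \left(-11 - 93\right) 10 \left(-1 + 4\right) = - 104 \cdot 10 \cdot 3 = \left(-104\right) 30 = -3120$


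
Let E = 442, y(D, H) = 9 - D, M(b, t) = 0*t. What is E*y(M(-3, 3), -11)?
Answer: 3978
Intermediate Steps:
M(b, t) = 0
E*y(M(-3, 3), -11) = 442*(9 - 1*0) = 442*(9 + 0) = 442*9 = 3978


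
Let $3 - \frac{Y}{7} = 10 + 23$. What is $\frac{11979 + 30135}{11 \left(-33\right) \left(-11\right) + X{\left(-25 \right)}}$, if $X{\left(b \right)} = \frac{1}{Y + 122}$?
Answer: $\frac{3706032}{351383} \approx 10.547$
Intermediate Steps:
$Y = -210$ ($Y = 21 - 7 \left(10 + 23\right) = 21 - 231 = -210$)
$X{\left(b \right)} = - \frac{1}{88}$ ($X{\left(b \right)} = \frac{1}{-210 + 122} = \frac{1}{-88} = - \frac{1}{88}$)
$\frac{11979 + 30135}{11 \left(-33\right) \left(-11\right) + X{\left(-25 \right)}} = \frac{11979 + 30135}{11 \left(-33\right) \left(-11\right) - \frac{1}{88}} = \frac{42114}{\left(-363\right) \left(-11\right) - \frac{1}{88}} = \frac{42114}{3993 - \frac{1}{88}} = \frac{42114}{\frac{351383}{88}} = 42114 \cdot \frac{88}{351383} = \frac{3706032}{351383}$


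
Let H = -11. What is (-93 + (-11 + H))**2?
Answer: 13225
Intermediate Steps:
(-93 + (-11 + H))**2 = (-93 + (-11 - 11))**2 = (-93 - 22)**2 = (-115)**2 = 13225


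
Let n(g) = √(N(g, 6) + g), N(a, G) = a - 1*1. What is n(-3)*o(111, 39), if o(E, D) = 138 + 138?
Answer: 276*I*√7 ≈ 730.23*I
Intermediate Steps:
N(a, G) = -1 + a (N(a, G) = a - 1 = -1 + a)
o(E, D) = 276
n(g) = √(-1 + 2*g) (n(g) = √((-1 + g) + g) = √(-1 + 2*g))
n(-3)*o(111, 39) = √(-1 + 2*(-3))*276 = √(-1 - 6)*276 = √(-7)*276 = (I*√7)*276 = 276*I*√7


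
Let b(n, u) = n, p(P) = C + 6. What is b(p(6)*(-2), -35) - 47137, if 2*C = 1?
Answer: -47150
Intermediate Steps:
C = 1/2 (C = (1/2)*1 = 1/2 ≈ 0.50000)
p(P) = 13/2 (p(P) = 1/2 + 6 = 13/2)
b(p(6)*(-2), -35) - 47137 = (13/2)*(-2) - 47137 = -13 - 47137 = -47150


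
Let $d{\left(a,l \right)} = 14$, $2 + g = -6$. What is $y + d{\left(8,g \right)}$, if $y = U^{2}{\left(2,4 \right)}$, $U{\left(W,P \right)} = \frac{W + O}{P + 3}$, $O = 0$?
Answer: $\frac{690}{49} \approx 14.082$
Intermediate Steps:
$g = -8$ ($g = -2 - 6 = -8$)
$U{\left(W,P \right)} = \frac{W}{3 + P}$ ($U{\left(W,P \right)} = \frac{W + 0}{P + 3} = \frac{W}{3 + P}$)
$y = \frac{4}{49}$ ($y = \left(\frac{2}{3 + 4}\right)^{2} = \left(\frac{2}{7}\right)^{2} = \frac{4}{49} \approx 0.081633$)
$y + d{\left(8,g \right)} = \frac{4}{49} + 14 = \frac{690}{49}$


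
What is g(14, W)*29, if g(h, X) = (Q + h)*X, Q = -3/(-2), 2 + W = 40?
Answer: 17081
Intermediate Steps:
W = 38 (W = -2 + 40 = 38)
Q = 3/2 (Q = -3*(-½) = 3/2 ≈ 1.5000)
g(h, X) = X*(3/2 + h) (g(h, X) = (3/2 + h)*X = X*(3/2 + h))
g(14, W)*29 = ((½)*38*(3 + 2*14))*29 = ((½)*38*(3 + 28))*29 = ((½)*38*31)*29 = 589*29 = 17081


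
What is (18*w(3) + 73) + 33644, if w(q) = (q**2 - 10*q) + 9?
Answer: 33501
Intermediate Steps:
w(q) = 9 + q**2 - 10*q
(18*w(3) + 73) + 33644 = (18*(9 + 3**2 - 10*3) + 73) + 33644 = (18*(9 + 9 - 30) + 73) + 33644 = (18*(-12) + 73) + 33644 = (-216 + 73) + 33644 = -143 + 33644 = 33501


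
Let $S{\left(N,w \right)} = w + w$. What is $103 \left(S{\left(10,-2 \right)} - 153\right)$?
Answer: $-16171$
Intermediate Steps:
$S{\left(N,w \right)} = 2 w$
$103 \left(S{\left(10,-2 \right)} - 153\right) = 103 \left(2 \left(-2\right) - 153\right) = 103 \left(-4 - 153\right) = 103 \left(-157\right) = -16171$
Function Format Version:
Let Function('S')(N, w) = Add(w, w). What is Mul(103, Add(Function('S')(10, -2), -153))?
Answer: -16171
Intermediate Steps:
Function('S')(N, w) = Mul(2, w)
Mul(103, Add(Function('S')(10, -2), -153)) = Mul(103, Add(Mul(2, -2), -153)) = Mul(103, Add(-4, -153)) = Mul(103, -157) = -16171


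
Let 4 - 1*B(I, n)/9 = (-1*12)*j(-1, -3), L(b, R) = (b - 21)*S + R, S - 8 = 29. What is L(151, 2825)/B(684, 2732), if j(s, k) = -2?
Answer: -509/12 ≈ -42.417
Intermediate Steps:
S = 37 (S = 8 + 29 = 37)
L(b, R) = -777 + R + 37*b (L(b, R) = (b - 21)*37 + R = (-21 + b)*37 + R = (-777 + 37*b) + R = -777 + R + 37*b)
B(I, n) = -180 (B(I, n) = 36 - 9*(-1*12)*(-2) = 36 - (-108)*(-2) = 36 - 9*24 = 36 - 216 = -180)
L(151, 2825)/B(684, 2732) = (-777 + 2825 + 37*151)/(-180) = (-777 + 2825 + 5587)*(-1/180) = 7635*(-1/180) = -509/12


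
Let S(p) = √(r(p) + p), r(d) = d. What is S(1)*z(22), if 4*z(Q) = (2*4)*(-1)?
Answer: -2*√2 ≈ -2.8284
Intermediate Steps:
z(Q) = -2 (z(Q) = ((2*4)*(-1))/4 = (8*(-1))/4 = (¼)*(-8) = -2)
S(p) = √2*√p (S(p) = √(p + p) = √(2*p) = √2*√p)
S(1)*z(22) = (√2*√1)*(-2) = (√2*1)*(-2) = √2*(-2) = -2*√2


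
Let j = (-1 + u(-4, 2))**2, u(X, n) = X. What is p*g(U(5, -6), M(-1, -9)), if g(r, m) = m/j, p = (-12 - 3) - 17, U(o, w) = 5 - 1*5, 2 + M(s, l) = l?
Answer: 352/25 ≈ 14.080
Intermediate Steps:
M(s, l) = -2 + l
U(o, w) = 0 (U(o, w) = 5 - 5 = 0)
j = 25 (j = (-1 - 4)**2 = (-5)**2 = 25)
p = -32 (p = -15 - 17 = -32)
g(r, m) = m/25
p*g(U(5, -6), M(-1, -9)) = -32*(-2 - 9)/25 = -32*(-11)/25 = -32*(-11/25) = 352/25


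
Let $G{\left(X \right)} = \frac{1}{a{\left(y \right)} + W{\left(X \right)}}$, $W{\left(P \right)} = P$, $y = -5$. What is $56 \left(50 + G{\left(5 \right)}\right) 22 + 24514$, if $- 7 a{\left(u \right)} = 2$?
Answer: $\frac{259126}{3} \approx 86375.0$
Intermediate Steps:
$a{\left(u \right)} = - \frac{2}{7}$ ($a{\left(u \right)} = \left(- \frac{1}{7}\right) 2 = - \frac{2}{7}$)
$G{\left(X \right)} = \frac{1}{- \frac{2}{7} + X}$
$56 \left(50 + G{\left(5 \right)}\right) 22 + 24514 = 56 \left(50 + \frac{7}{-2 + 7 \cdot 5}\right) 22 + 24514 = 56 \left(50 + \frac{7}{-2 + 35}\right) 22 + 24514 = 56 \left(50 + \frac{7}{33}\right) 22 + 24514 = 56 \cdot \frac{1657}{33} \cdot 22 + 24514 = \frac{92792}{33} \cdot 22 + 24514 = \frac{185584}{3} + 24514 = \frac{259126}{3}$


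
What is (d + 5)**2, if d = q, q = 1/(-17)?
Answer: 7056/289 ≈ 24.415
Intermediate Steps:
q = -1/17 ≈ -0.058824
d = -1/17 ≈ -0.058824
(d + 5)**2 = (-1/17 + 5)**2 = (84/17)**2 = 7056/289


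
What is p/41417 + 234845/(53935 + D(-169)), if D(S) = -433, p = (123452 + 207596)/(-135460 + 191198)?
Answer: 271078784712233/61754703456246 ≈ 4.3896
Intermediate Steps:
p = 165524/27869 (p = 331048/55738 = 331048*(1/55738) = 165524/27869 ≈ 5.9394)
p/41417 + 234845/(53935 + D(-169)) = (165524/27869)/41417 + 234845/(53935 - 433) = (165524/27869)*(1/41417) + 234845/53502 = 165524/1154250373 + 234845*(1/53502) = 165524/1154250373 + 234845/53502 = 271078784712233/61754703456246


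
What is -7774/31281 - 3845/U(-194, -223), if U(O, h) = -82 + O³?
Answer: -18880440413/76132385982 ≈ -0.24799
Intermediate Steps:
-7774/31281 - 3845/U(-194, -223) = -7774/31281 - 3845/(-82 + (-194)³) = -7774*1/31281 - 3845/(-82 - 7301384) = -7774/31281 - 3845/(-7301466) = -7774/31281 - 3845*(-1/7301466) = -7774/31281 + 3845/7301466 = -18880440413/76132385982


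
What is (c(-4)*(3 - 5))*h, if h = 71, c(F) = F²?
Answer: -2272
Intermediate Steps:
(c(-4)*(3 - 5))*h = ((-4)²*(3 - 5))*71 = (16*(-2))*71 = -32*71 = -2272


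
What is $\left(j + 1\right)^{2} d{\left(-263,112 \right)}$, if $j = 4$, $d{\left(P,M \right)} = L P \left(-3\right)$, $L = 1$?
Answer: $19725$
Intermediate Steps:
$d{\left(P,M \right)} = - 3 P$ ($d{\left(P,M \right)} = 1 P \left(-3\right) = P \left(-3\right) = - 3 P$)
$\left(j + 1\right)^{2} d{\left(-263,112 \right)} = \left(4 + 1\right)^{2} \left(\left(-3\right) \left(-263\right)\right) = 5^{2} \cdot 789 = 25 \cdot 789 = 19725$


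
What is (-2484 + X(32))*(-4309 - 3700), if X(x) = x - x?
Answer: 19894356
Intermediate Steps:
X(x) = 0
(-2484 + X(32))*(-4309 - 3700) = (-2484 + 0)*(-4309 - 3700) = -2484*(-8009) = 19894356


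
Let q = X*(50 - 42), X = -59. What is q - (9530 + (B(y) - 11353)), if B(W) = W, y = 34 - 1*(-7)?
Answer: 1310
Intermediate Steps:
y = 41 (y = 34 + 7 = 41)
q = -472 (q = -59*(50 - 42) = -59*8 = -472)
q - (9530 + (B(y) - 11353)) = -472 - (9530 + (41 - 11353)) = -472 - (9530 - 11312) = -472 - 1*(-1782) = -472 + 1782 = 1310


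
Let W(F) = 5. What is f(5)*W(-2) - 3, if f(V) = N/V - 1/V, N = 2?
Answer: -2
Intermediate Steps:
f(V) = 1/V (f(V) = 2/V - 1/V = 1/V)
f(5)*W(-2) - 3 = 5/5 - 3 = (⅕)*5 - 3 = 1 - 3 = -2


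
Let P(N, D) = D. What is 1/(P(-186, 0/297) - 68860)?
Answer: -1/68860 ≈ -1.4522e-5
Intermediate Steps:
1/(P(-186, 0/297) - 68860) = 1/(0/297 - 68860) = 1/(0*(1/297) - 68860) = 1/(0 - 68860) = 1/(-68860) = -1/68860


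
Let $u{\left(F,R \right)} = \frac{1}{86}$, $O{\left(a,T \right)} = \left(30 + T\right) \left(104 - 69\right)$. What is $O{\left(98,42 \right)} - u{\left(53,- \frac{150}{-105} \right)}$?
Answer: $\frac{216719}{86} \approx 2520.0$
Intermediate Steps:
$O{\left(a,T \right)} = 1050 + 35 T$ ($O{\left(a,T \right)} = \left(30 + T\right) 35 = 1050 + 35 T$)
$u{\left(F,R \right)} = \frac{1}{86}$
$O{\left(98,42 \right)} - u{\left(53,- \frac{150}{-105} \right)} = \left(1050 + 35 \cdot 42\right) - \frac{1}{86} = \left(1050 + 1470\right) - \frac{1}{86} = 2520 - \frac{1}{86} = \frac{216719}{86}$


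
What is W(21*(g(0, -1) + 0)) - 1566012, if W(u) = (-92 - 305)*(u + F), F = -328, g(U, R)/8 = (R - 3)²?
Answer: -2502932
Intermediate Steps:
g(U, R) = 8*(-3 + R)² (g(U, R) = 8*(R - 3)² = 8*(-3 + R)²)
W(u) = 130216 - 397*u (W(u) = (-92 - 305)*(u - 328) = -397*(-328 + u) = 130216 - 397*u)
W(21*(g(0, -1) + 0)) - 1566012 = (130216 - 8337*(8*(-3 - 1)² + 0)) - 1566012 = (130216 - 8337*(8*(-4)² + 0)) - 1566012 = (130216 - 8337*(8*16 + 0)) - 1566012 = (130216 - 8337*(128 + 0)) - 1566012 = (130216 - 8337*128) - 1566012 = (130216 - 397*2688) - 1566012 = (130216 - 1067136) - 1566012 = -936920 - 1566012 = -2502932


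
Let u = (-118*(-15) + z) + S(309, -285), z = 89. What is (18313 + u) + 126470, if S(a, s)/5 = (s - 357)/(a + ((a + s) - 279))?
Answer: 1319243/9 ≈ 1.4658e+5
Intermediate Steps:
S(a, s) = 5*(-357 + s)/(-279 + s + 2*a) (S(a, s) = 5*((s - 357)/(a + ((a + s) - 279))) = 5*((-357 + s)/(a + (-279 + a + s))) = 5*((-357 + s)/(-279 + s + 2*a)) = 5*(-357 + s)/(-279 + s + 2*a))
u = 16196/9 (u = (-118*(-15) + 89) + 5*(-357 - 285)/(-279 - 285 + 2*309) = (1770 + 89) + 5*(-642)/(-279 - 285 + 618) = 1859 + 5*(-642)/54 = 1859 + 5*(1/54)*(-642) = 1859 - 535/9 = 16196/9 ≈ 1799.6)
(18313 + u) + 126470 = (18313 + 16196/9) + 126470 = 181013/9 + 126470 = 1319243/9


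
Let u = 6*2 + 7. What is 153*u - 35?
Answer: 2872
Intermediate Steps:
u = 19 (u = 12 + 7 = 19)
153*u - 35 = 153*19 - 35 = 2907 - 35 = 2872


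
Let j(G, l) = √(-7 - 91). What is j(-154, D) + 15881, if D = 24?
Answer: 15881 + 7*I*√2 ≈ 15881.0 + 9.8995*I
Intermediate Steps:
j(G, l) = 7*I*√2 (j(G, l) = √(-98) = 7*I*√2)
j(-154, D) + 15881 = 7*I*√2 + 15881 = 15881 + 7*I*√2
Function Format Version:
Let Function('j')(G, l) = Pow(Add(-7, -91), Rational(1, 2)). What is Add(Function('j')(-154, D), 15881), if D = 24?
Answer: Add(15881, Mul(7, I, Pow(2, Rational(1, 2)))) ≈ Add(15881., Mul(9.8995, I))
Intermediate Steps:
Function('j')(G, l) = Mul(7, I, Pow(2, Rational(1, 2))) (Function('j')(G, l) = Pow(-98, Rational(1, 2)) = Mul(7, I, Pow(2, Rational(1, 2))))
Add(Function('j')(-154, D), 15881) = Add(Mul(7, I, Pow(2, Rational(1, 2))), 15881) = Add(15881, Mul(7, I, Pow(2, Rational(1, 2))))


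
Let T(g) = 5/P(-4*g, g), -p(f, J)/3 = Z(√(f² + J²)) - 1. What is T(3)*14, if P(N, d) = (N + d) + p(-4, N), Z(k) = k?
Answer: 35/117 - 70*√10/117 ≈ -1.5928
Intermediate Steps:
p(f, J) = 3 - 3*√(J² + f²) (p(f, J) = -3*(√(f² + J²) - 1) = -3*(√(J² + f²) - 1) = -3*(-1 + √(J² + f²)) = 3 - 3*√(J² + f²))
P(N, d) = 3 + N + d - 3*√(16 + N²) (P(N, d) = (N + d) + (3 - 3*√(N² + (-4)²)) = (N + d) + (3 - 3*√(N² + 16)) = (N + d) + (3 - 3*√(16 + N²)) = 3 + N + d - 3*√(16 + N²))
T(g) = 5/(3 - 3*g - 3*√(16 + 16*g²)) (T(g) = 5/(3 - 4*g + g - 3*√(16 + (-4*g)²)) = 5/(3 - 4*g + g - 3*√(16 + 16*g²)) = 5/(3 - 3*g - 3*√(16 + 16*g²)))
T(3)*14 = -5/(-3 + 3*3 + 12*√(1 + 3²))*14 = -5/(-3 + 9 + 12*√(1 + 9))*14 = -5/(-3 + 9 + 12*√10)*14 = -5/(6 + 12*√10)*14 = -70/(6 + 12*√10)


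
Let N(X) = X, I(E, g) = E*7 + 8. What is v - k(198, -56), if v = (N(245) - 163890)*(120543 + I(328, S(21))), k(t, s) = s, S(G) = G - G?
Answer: -20103297259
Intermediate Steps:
S(G) = 0
I(E, g) = 8 + 7*E (I(E, g) = 7*E + 8 = 8 + 7*E)
v = -20103297315 (v = (245 - 163890)*(120543 + (8 + 7*328)) = -163645*(120543 + (8 + 2296)) = -163645*(120543 + 2304) = -163645*122847 = -20103297315)
v - k(198, -56) = -20103297315 - 1*(-56) = -20103297315 + 56 = -20103297259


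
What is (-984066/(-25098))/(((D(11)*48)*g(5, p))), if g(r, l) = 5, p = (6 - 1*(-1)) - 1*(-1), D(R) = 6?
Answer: 164011/6023520 ≈ 0.027228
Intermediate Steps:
p = 8 (p = (6 + 1) + 1 = 7 + 1 = 8)
(-984066/(-25098))/(((D(11)*48)*g(5, p))) = (-984066/(-25098))/(((6*48)*5)) = (-984066*(-1/25098))/((288*5)) = (164011/4183)/1440 = (164011/4183)*(1/1440) = 164011/6023520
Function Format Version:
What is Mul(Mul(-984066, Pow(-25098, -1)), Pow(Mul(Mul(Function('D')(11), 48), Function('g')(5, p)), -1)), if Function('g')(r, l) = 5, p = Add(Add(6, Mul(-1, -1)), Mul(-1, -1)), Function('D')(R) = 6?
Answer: Rational(164011, 6023520) ≈ 0.027228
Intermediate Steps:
p = 8 (p = Add(Add(6, 1), 1) = Add(7, 1) = 8)
Mul(Mul(-984066, Pow(-25098, -1)), Pow(Mul(Mul(Function('D')(11), 48), Function('g')(5, p)), -1)) = Mul(Mul(-984066, Pow(-25098, -1)), Pow(Mul(Mul(6, 48), 5), -1)) = Mul(Mul(-984066, Rational(-1, 25098)), Pow(Mul(288, 5), -1)) = Mul(Rational(164011, 4183), Pow(1440, -1)) = Mul(Rational(164011, 4183), Rational(1, 1440)) = Rational(164011, 6023520)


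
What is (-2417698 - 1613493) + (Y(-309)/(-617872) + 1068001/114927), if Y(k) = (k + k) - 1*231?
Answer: -286254919769667809/71010175344 ≈ -4.0312e+6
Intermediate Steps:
Y(k) = -231 + 2*k (Y(k) = 2*k - 231 = -231 + 2*k)
(-2417698 - 1613493) + (Y(-309)/(-617872) + 1068001/114927) = (-2417698 - 1613493) + ((-231 + 2*(-309))/(-617872) + 1068001/114927) = -4031191 + ((-231 - 618)*(-1/617872) + 1068001*(1/114927)) = -4031191 + (-849*(-1/617872) + 1068001/114927) = -4031191 + (849/617872 + 1068001/114927) = -4031191 + 659985486895/71010175344 = -286254919769667809/71010175344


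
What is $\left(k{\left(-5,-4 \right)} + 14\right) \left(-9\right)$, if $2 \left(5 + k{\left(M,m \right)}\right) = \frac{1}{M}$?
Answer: $- \frac{801}{10} \approx -80.1$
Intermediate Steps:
$k{\left(M,m \right)} = -5 + \frac{1}{2 M}$
$\left(k{\left(-5,-4 \right)} + 14\right) \left(-9\right) = \left(\left(-5 + \frac{1}{2 \left(-5\right)}\right) + 14\right) \left(-9\right) = \left(\left(-5 + \frac{1}{2} \left(- \frac{1}{5}\right)\right) + 14\right) \left(-9\right) = \left(\left(-5 - \frac{1}{10}\right) + 14\right) \left(-9\right) = \left(- \frac{51}{10} + 14\right) \left(-9\right) = \frac{89}{10} \left(-9\right) = - \frac{801}{10}$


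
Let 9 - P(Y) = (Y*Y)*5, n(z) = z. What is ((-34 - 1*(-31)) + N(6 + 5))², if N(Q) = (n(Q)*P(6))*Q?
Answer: 428241636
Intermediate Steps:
P(Y) = 9 - 5*Y² (P(Y) = 9 - Y*Y*5 = 9 - Y²*5 = 9 - 5*Y²)
N(Q) = -171*Q² (N(Q) = (Q*(9 - 5*6²))*Q = (Q*(9 - 5*36))*Q = (Q*(9 - 180))*Q = (Q*(-171))*Q = (-171*Q)*Q = -171*Q²)
((-34 - 1*(-31)) + N(6 + 5))² = ((-34 - 1*(-31)) - 171*(6 + 5)²)² = ((-34 + 31) - 171*11²)² = (-3 - 171*121)² = (-3 - 20691)² = (-20694)² = 428241636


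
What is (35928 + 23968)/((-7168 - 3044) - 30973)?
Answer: -59896/41185 ≈ -1.4543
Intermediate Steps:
(35928 + 23968)/((-7168 - 3044) - 30973) = 59896/(-10212 - 30973) = 59896/(-41185) = 59896*(-1/41185) = -59896/41185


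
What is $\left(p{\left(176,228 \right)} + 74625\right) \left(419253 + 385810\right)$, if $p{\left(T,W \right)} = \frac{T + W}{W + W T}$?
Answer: $\frac{606125271608738}{10089} \approx 6.0078 \cdot 10^{10}$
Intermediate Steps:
$p{\left(T,W \right)} = \frac{T + W}{W + T W}$
$\left(p{\left(176,228 \right)} + 74625\right) \left(419253 + 385810\right) = \left(\frac{176 + 228}{228 \left(1 + 176\right)} + 74625\right) \left(419253 + 385810\right) = \left(\frac{1}{228} \cdot \frac{1}{177} \cdot 404 + 74625\right) 805063 = \left(\frac{101}{10089} + 74625\right) 805063 = \frac{752891726}{10089} \cdot 805063 = \frac{606125271608738}{10089}$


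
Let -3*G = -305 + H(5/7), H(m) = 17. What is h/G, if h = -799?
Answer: -799/96 ≈ -8.3229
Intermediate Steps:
G = 96 (G = -(-305 + 17)/3 = -⅓*(-288) = 96)
h/G = -799/96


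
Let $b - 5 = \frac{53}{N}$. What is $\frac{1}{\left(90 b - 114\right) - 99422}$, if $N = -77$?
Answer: $- \frac{77}{7634392} \approx -1.0086 \cdot 10^{-5}$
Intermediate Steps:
$b = \frac{332}{77}$ ($b = 5 + \frac{53}{-77} = 5 + 53 \left(- \frac{1}{77}\right) = 5 - \frac{53}{77} = \frac{332}{77} \approx 4.3117$)
$\frac{1}{\left(90 b - 114\right) - 99422} = \frac{1}{\left(90 \cdot \frac{332}{77} - 114\right) - 99422} = \frac{1}{\left(\frac{29880}{77} - 114\right) - 99422} = \frac{1}{\frac{21102}{77} - 99422} = \frac{1}{- \frac{7634392}{77}} = - \frac{77}{7634392}$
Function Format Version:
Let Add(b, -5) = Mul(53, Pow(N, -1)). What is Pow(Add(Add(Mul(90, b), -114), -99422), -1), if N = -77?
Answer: Rational(-77, 7634392) ≈ -1.0086e-5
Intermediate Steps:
b = Rational(332, 77) (b = Add(5, Mul(53, Pow(-77, -1))) = Add(5, Mul(53, Rational(-1, 77))) = Add(5, Rational(-53, 77)) = Rational(332, 77) ≈ 4.3117)
Pow(Add(Add(Mul(90, b), -114), -99422), -1) = Pow(Add(Add(Mul(90, Rational(332, 77)), -114), -99422), -1) = Pow(Add(Add(Rational(29880, 77), -114), -99422), -1) = Pow(Add(Rational(21102, 77), -99422), -1) = Pow(Rational(-7634392, 77), -1) = Rational(-77, 7634392)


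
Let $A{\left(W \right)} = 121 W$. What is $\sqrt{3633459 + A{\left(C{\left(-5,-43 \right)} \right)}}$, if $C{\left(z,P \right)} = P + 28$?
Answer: $6 \sqrt{100879} \approx 1905.7$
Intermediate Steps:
$C{\left(z,P \right)} = 28 + P$
$\sqrt{3633459 + A{\left(C{\left(-5,-43 \right)} \right)}} = \sqrt{3633459 + 121 \left(28 - 43\right)} = \sqrt{3633459 + 121 \left(-15\right)} = \sqrt{3633459 - 1815} = \sqrt{3631644} = 6 \sqrt{100879}$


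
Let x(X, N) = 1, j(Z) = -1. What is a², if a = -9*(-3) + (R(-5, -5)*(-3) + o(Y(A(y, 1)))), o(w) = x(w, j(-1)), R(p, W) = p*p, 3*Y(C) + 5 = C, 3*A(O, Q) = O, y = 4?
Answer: 2209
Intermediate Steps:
A(O, Q) = O/3
Y(C) = -5/3 + C/3
R(p, W) = p²
o(w) = 1
a = -47 (a = -9*(-3) + ((-5)²*(-3) + 1) = 27 + (25*(-3) + 1) = 27 + (-75 + 1) = 27 - 74 = -47)
a² = (-47)² = 2209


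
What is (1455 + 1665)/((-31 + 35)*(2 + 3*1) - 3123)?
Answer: -3120/3103 ≈ -1.0055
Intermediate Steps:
(1455 + 1665)/((-31 + 35)*(2 + 3*1) - 3123) = 3120/(4*(2 + 3) - 3123) = 3120/(4*5 - 3123) = 3120/(20 - 3123) = 3120/(-3103) = 3120*(-1/3103) = -3120/3103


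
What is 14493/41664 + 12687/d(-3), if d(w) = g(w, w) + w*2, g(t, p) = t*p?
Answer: 58737183/13888 ≈ 4229.3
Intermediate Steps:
g(t, p) = p*t
d(w) = w² + 2*w (d(w) = w*w + w*2 = w² + 2*w)
14493/41664 + 12687/d(-3) = 14493/41664 + 12687/((-3*(2 - 3))) = 14493*(1/41664) + 12687/((-3*(-1))) = 4831/13888 + 12687/3 = 4831/13888 + 12687*(⅓) = 4831/13888 + 4229 = 58737183/13888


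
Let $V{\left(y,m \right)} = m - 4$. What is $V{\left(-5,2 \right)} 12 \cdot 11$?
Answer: $-264$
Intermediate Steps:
$V{\left(y,m \right)} = -4 + m$ ($V{\left(y,m \right)} = m - 4 = -4 + m$)
$V{\left(-5,2 \right)} 12 \cdot 11 = \left(-4 + 2\right) 12 \cdot 11 = \left(-2\right) 12 \cdot 11 = \left(-24\right) 11 = -264$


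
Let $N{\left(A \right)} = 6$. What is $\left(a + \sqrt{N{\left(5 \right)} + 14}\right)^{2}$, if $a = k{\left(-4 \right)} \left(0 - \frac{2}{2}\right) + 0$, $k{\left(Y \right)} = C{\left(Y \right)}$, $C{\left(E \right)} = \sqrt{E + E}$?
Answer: $12 - 8 i \sqrt{10} \approx 12.0 - 25.298 i$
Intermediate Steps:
$C{\left(E \right)} = \sqrt{2} \sqrt{E}$ ($C{\left(E \right)} = \sqrt{2 E} = \sqrt{2} \sqrt{E}$)
$k{\left(Y \right)} = \sqrt{2} \sqrt{Y}$
$a = - 2 i \sqrt{2}$ ($a = \sqrt{2} \sqrt{-4} \left(0 - \frac{2}{2}\right) + 0 = \sqrt{2} \cdot 2 i \left(0 - 1\right) + 0 = 2 i \sqrt{2} \left(0 - 1\right) + 0 = 2 i \sqrt{2} \left(-1\right) + 0 = - 2 i \sqrt{2} + 0 = - 2 i \sqrt{2} \approx - 2.8284 i$)
$\left(a + \sqrt{N{\left(5 \right)} + 14}\right)^{2} = \left(- 2 i \sqrt{2} + \sqrt{6 + 14}\right)^{2} = \left(- 2 i \sqrt{2} + \sqrt{20}\right)^{2} = \left(- 2 i \sqrt{2} + 2 \sqrt{5}\right)^{2} = \left(2 \sqrt{5} - 2 i \sqrt{2}\right)^{2}$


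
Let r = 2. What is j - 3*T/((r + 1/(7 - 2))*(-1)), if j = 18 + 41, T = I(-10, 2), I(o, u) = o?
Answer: 499/11 ≈ 45.364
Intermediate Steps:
T = -10
j = 59
j - 3*T/((r + 1/(7 - 2))*(-1)) = 59 - (-30)/((2 + 1/(7 - 2))*(-1)) = 59 - (-30)/((2 + 1/5)*(-1)) = 59 - (-30)/((2 + ⅕)*(-1)) = 59 - (-30)/((11/5)*(-1)) = 59 - (-30)/(-11/5) = 59 - (-30)*(-5)/11 = 59 - 3*50/11 = 59 - 150/11 = 499/11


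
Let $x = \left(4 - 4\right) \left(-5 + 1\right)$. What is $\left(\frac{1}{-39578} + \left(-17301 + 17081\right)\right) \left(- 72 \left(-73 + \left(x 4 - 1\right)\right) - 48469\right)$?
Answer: $\frac{53662233243}{5654} \approx 9.491 \cdot 10^{6}$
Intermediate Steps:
$x = 0$ ($x = 0 \left(-4\right) = 0$)
$\left(\frac{1}{-39578} + \left(-17301 + 17081\right)\right) \left(- 72 \left(-73 + \left(x 4 - 1\right)\right) - 48469\right) = \left(\frac{1}{-39578} + \left(-17301 + 17081\right)\right) \left(- 72 \left(-73 + \left(0 \cdot 4 - 1\right)\right) - 48469\right) = \left(- \frac{1}{39578} - 220\right) \left(- 72 \left(-73 + \left(0 - 1\right)\right) - 48469\right) = - \frac{8707161 \left(- 72 \left(-73 - 1\right) - 48469\right)}{39578} = - \frac{8707161 \left(\left(-72\right) \left(-74\right) - 48469\right)}{39578} = - \frac{8707161 \left(5328 - 48469\right)}{39578} = \left(- \frac{8707161}{39578}\right) \left(-43141\right) = \frac{53662233243}{5654}$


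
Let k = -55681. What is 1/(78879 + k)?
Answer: 1/23198 ≈ 4.3107e-5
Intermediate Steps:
1/(78879 + k) = 1/(78879 - 55681) = 1/23198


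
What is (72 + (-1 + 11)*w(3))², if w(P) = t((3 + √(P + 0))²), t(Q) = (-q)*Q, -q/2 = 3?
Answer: 1016064 + 570240*√3 ≈ 2.0037e+6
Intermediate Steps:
q = -6 (q = -2*3 = -6)
t(Q) = 6*Q (t(Q) = (-1*(-6))*Q = 6*Q)
w(P) = 6*(3 + √P)² (w(P) = 6*(3 + √(P + 0))² = 6*(3 + √P)²)
(72 + (-1 + 11)*w(3))² = (72 + (-1 + 11)*(6*(3 + √3)²))² = (72 + 10*(6*(3 + √3)²))² = (72 + 60*(3 + √3)²)²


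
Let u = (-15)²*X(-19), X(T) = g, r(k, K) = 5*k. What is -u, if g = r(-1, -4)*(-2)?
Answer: -2250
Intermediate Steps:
g = 10 (g = (5*(-1))*(-2) = -5*(-2) = 10)
X(T) = 10
u = 2250 (u = (-15)²*10 = 225*10 = 2250)
-u = -1*2250 = -2250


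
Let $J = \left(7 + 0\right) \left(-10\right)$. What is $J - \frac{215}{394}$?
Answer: $- \frac{27795}{394} \approx -70.546$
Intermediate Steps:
$J = -70$ ($J = 7 \left(-10\right) = -70$)
$J - \frac{215}{394} = -70 - \frac{215}{394} = - \frac{27795}{394}$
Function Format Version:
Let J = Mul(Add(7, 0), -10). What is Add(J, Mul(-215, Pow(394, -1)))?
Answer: Rational(-27795, 394) ≈ -70.546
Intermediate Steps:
J = -70 (J = Mul(7, -10) = -70)
Add(J, Mul(-215, Pow(394, -1))) = Add(-70, Mul(-215, Pow(394, -1))) = Add(-70, Mul(-215, Rational(1, 394))) = Add(-70, Rational(-215, 394)) = Rational(-27795, 394)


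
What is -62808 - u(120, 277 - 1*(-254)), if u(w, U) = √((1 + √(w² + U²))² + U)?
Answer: -62808 - √(296893 + 6*√32929) ≈ -63354.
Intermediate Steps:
u(w, U) = √(U + (1 + √(U² + w²))²) (u(w, U) = √((1 + √(U² + w²))² + U) = √(U + (1 + √(U² + w²))²))
-62808 - u(120, 277 - 1*(-254)) = -62808 - √((277 - 1*(-254)) + (1 + √((277 - 1*(-254))² + 120²))²) = -62808 - √((277 + 254) + (1 + √((277 + 254)² + 14400))²) = -62808 - √(531 + (1 + √(531² + 14400))²) = -62808 - √(531 + (1 + √(281961 + 14400))²) = -62808 - √(531 + (1 + √296361)²) = -62808 - √(531 + (1 + 3*√32929)²)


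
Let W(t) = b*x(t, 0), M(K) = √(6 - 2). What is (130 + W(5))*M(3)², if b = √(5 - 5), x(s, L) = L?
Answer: 520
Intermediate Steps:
M(K) = 2 (M(K) = √4 = 2)
b = 0 (b = √0 = 0)
W(t) = 0 (W(t) = 0*0 = 0)
(130 + W(5))*M(3)² = (130 + 0)*2² = 130*4 = 520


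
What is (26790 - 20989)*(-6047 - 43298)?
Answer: -286250345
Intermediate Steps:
(26790 - 20989)*(-6047 - 43298) = 5801*(-49345) = -286250345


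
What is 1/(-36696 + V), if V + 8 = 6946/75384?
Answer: -37692/1383443695 ≈ -2.7245e-5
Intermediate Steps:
V = -298063/37692 (V = -8 + 6946/75384 = -8 + 6946*(1/75384) = -8 + 3473/37692 = -298063/37692 ≈ -7.9079)
1/(-36696 + V) = 1/(-36696 - 298063/37692) = 1/(-1383443695/37692) = -37692/1383443695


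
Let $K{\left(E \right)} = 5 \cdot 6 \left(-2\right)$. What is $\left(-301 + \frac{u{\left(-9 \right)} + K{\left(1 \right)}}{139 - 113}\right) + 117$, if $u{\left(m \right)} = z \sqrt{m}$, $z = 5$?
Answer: $- \frac{2422}{13} + \frac{15 i}{26} \approx -186.31 + 0.57692 i$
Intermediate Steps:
$K{\left(E \right)} = -60$ ($K{\left(E \right)} = 30 \left(-2\right) = -60$)
$u{\left(m \right)} = 5 \sqrt{m}$
$\left(-301 + \frac{u{\left(-9 \right)} + K{\left(1 \right)}}{139 - 113}\right) + 117 = \left(-301 + \frac{5 \sqrt{-9} - 60}{139 - 113}\right) + 117 = \left(-301 + \frac{5 \cdot 3 i - 60}{26}\right) + 117 = \left(-301 + \left(15 i - 60\right) \frac{1}{26}\right) + 117 = \left(-301 + \left(-60 + 15 i\right) \frac{1}{26}\right) + 117 = \left(-301 - \left(\frac{30}{13} - \frac{15 i}{26}\right)\right) + 117 = \left(- \frac{3943}{13} + \frac{15 i}{26}\right) + 117 = - \frac{2422}{13} + \frac{15 i}{26}$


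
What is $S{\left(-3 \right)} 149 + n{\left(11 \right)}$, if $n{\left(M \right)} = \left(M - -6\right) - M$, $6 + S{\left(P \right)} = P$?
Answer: $-1335$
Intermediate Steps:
$S{\left(P \right)} = -6 + P$
$n{\left(M \right)} = 6$ ($n{\left(M \right)} = \left(M + 6\right) - M = \left(6 + M\right) - M = 6$)
$S{\left(-3 \right)} 149 + n{\left(11 \right)} = \left(-6 - 3\right) 149 + 6 = \left(-9\right) 149 + 6 = -1341 + 6 = -1335$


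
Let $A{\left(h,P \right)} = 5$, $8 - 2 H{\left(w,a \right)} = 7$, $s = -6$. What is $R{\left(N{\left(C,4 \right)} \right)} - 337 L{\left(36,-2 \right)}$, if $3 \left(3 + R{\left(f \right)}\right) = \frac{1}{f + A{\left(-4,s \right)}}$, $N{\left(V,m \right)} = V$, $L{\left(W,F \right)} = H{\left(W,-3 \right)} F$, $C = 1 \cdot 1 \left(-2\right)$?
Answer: $\frac{3007}{9} \approx 334.11$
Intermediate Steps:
$H{\left(w,a \right)} = \frac{1}{2}$ ($H{\left(w,a \right)} = 4 - \frac{7}{2} = \frac{1}{2}$)
$C = -2$ ($C = 1 \left(-2\right) = -2$)
$L{\left(W,F \right)} = \frac{F}{2}$
$R{\left(f \right)} = -3 + \frac{1}{3 \left(5 + f\right)}$ ($R{\left(f \right)} = -3 + \frac{1}{3 \left(f + 5\right)} = -3 + \frac{1}{3 \left(5 + f\right)}$)
$R{\left(N{\left(C,4 \right)} \right)} - 337 L{\left(36,-2 \right)} = \frac{-44 - -18}{3 \left(5 - 2\right)} - 337 \cdot \frac{1}{2} \left(-2\right) = \frac{-44 + 18}{3 \cdot 3} - -337 = \frac{1}{3} \cdot \frac{1}{3} \left(-26\right) + 337 = - \frac{26}{9} + 337 = \frac{3007}{9}$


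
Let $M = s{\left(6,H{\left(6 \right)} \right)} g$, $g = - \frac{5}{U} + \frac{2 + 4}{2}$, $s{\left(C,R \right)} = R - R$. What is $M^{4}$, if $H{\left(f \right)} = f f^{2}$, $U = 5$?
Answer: $0$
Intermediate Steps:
$H{\left(f \right)} = f^{3}$
$s{\left(C,R \right)} = 0$
$g = 2$ ($g = - \frac{5}{5} + \frac{2 + 4}{2} = \left(-5\right) \frac{1}{5} + 6 \cdot \frac{1}{2} = -1 + 3 = 2$)
$M = 0$ ($M = 0 \cdot 2 = 0$)
$M^{4} = 0^{4} = 0$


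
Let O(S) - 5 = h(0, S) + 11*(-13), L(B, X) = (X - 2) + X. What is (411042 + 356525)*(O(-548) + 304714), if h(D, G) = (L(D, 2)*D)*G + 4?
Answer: 233785556860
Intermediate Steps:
L(B, X) = -2 + 2*X (L(B, X) = (-2 + X) + X = -2 + 2*X)
h(D, G) = 4 + 2*D*G (h(D, G) = ((-2 + 2*2)*D)*G + 4 = ((-2 + 4)*D)*G + 4 = (2*D)*G + 4 = 2*D*G + 4 = 4 + 2*D*G)
O(S) = -134 (O(S) = 5 + ((4 + 2*0*S) + 11*(-13)) = 5 + ((4 + 0) - 143) = 5 + (4 - 143) = 5 - 139 = -134)
(411042 + 356525)*(O(-548) + 304714) = (411042 + 356525)*(-134 + 304714) = 767567*304580 = 233785556860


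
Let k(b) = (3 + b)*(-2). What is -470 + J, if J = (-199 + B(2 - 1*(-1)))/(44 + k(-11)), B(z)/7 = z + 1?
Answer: -9457/20 ≈ -472.85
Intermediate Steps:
k(b) = -6 - 2*b
B(z) = 7 + 7*z (B(z) = 7*(z + 1) = 7*(1 + z) = 7 + 7*z)
J = -57/20 (J = (-199 + (7 + 7*(2 - 1*(-1))))/(44 + (-6 - 2*(-11))) = (-199 + (7 + 7*(2 + 1)))/(44 + (-6 + 22)) = (-199 + (7 + 7*3))/(44 + 16) = (-199 + (7 + 21))/60 = (-199 + 28)*(1/60) = -171*1/60 = -57/20 ≈ -2.8500)
-470 + J = -470 - 57/20 = -9457/20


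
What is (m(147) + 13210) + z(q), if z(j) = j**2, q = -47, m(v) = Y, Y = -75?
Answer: 15344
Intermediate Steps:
m(v) = -75
(m(147) + 13210) + z(q) = (-75 + 13210) + (-47)**2 = 13135 + 2209 = 15344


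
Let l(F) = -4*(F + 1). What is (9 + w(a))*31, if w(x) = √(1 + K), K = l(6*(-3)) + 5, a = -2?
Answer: 279 + 31*√74 ≈ 545.67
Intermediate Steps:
l(F) = -4 - 4*F (l(F) = -4*(1 + F) = -4 - 4*F)
K = 73 (K = (-4 - 24*(-3)) + 5 = (-4 - 4*(-18)) + 5 = (-4 + 72) + 5 = 68 + 5 = 73)
w(x) = √74 (w(x) = √(1 + 73) = √74)
(9 + w(a))*31 = (9 + √74)*31 = 279 + 31*√74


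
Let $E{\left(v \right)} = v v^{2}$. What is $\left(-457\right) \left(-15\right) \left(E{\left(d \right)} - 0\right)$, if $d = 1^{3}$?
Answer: $6855$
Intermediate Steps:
$d = 1$
$E{\left(v \right)} = v^{3}$
$\left(-457\right) \left(-15\right) \left(E{\left(d \right)} - 0\right) = \left(-457\right) \left(-15\right) \left(1^{3} - 0\right) = 6855 \left(1 + 0\right) = 6855 \cdot 1 = 6855$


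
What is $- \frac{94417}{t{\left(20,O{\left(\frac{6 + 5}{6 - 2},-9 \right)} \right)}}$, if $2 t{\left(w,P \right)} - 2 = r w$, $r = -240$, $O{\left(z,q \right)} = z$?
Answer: $\frac{94417}{2399} \approx 39.357$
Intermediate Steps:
$t{\left(w,P \right)} = 1 - 120 w$ ($t{\left(w,P \right)} = 1 + \frac{\left(-240\right) w}{2} = 1 - 120 w$)
$- \frac{94417}{t{\left(20,O{\left(\frac{6 + 5}{6 - 2},-9 \right)} \right)}} = - \frac{94417}{1 - 2400} = - \frac{94417}{-2399} = \left(-94417\right) \left(- \frac{1}{2399}\right) = \frac{94417}{2399}$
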